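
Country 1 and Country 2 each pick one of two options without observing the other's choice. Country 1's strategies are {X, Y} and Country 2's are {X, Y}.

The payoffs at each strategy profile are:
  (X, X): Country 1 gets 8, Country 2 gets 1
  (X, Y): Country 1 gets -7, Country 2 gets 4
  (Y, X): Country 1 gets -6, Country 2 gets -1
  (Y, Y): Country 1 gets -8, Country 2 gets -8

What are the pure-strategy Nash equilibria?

(X, Y)

(X, X): Country 2 prefers Y (4 > 1) — not an equilibrium.
(X, Y): Country 1 gets -7 ≥ -8 from Y, and Country 2 gets 4 ≥ 1 from X — Nash equilibrium.
(Y, X): Country 1 prefers X (8 > -6) — not an equilibrium.
(Y, Y): Country 1 prefers X (-7 > -8); Country 2 prefers X (-1 > -8) — not an equilibrium.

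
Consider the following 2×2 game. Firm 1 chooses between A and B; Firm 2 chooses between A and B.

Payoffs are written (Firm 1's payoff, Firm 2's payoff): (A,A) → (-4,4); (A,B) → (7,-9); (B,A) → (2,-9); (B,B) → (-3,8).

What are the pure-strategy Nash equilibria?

none

(A, A): Firm 1 prefers B (2 > -4) — not an equilibrium.
(A, B): Firm 2 prefers A (4 > -9) — not an equilibrium.
(B, A): Firm 2 prefers B (8 > -9) — not an equilibrium.
(B, B): Firm 1 prefers A (7 > -3) — not an equilibrium.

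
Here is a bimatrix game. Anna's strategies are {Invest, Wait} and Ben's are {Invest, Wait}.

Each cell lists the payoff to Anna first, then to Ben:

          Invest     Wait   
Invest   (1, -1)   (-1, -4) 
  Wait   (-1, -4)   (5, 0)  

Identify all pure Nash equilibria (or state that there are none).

(Invest, Invest) and (Wait, Wait)

(Invest, Invest): Anna gets 1 ≥ -1 from Wait, and Ben gets -1 ≥ -4 from Wait — Nash equilibrium.
(Invest, Wait): Anna prefers Wait (5 > -1); Ben prefers Invest (-1 > -4) — not an equilibrium.
(Wait, Invest): Anna prefers Invest (1 > -1); Ben prefers Wait (0 > -4) — not an equilibrium.
(Wait, Wait): Anna gets 5 ≥ -1 from Invest, and Ben gets 0 ≥ -4 from Invest — Nash equilibrium.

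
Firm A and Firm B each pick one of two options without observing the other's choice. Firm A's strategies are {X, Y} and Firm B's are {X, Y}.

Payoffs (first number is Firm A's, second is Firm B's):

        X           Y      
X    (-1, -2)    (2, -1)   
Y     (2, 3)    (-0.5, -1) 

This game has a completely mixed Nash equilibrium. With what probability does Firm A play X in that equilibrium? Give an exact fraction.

Let p be the probability that Firm A plays X. In a completely mixed equilibrium, Firm B must be indifferent between X and Y.
Firm B's expected payoff from X is −2p + 3(1−p); from Y it is −p − (1−p).
Setting these equal: −5p + 3 = -1, so p = 4/5.

4/5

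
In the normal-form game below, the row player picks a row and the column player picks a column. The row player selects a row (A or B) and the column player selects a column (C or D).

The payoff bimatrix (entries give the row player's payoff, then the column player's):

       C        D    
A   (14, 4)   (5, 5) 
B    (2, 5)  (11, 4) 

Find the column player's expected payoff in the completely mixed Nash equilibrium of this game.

9/2

First find p, the probability the row player plays A, from the column player's indifference between C and D: 4p + 5(1−p) = 5p + 4(1−p), giving p = 1/2.
Since the column player is indifferent in equilibrium, the column player's expected payoff equals the payoff from either column against (1/2, 1/2). Using C: 4(1/2) + 5(1/2) = 9/2.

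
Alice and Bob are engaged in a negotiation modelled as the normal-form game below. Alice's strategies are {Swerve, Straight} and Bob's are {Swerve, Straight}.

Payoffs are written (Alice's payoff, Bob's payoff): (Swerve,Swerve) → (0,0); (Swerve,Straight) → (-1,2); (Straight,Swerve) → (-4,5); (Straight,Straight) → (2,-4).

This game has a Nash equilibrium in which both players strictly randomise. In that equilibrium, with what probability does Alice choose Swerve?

Let p be the probability that Alice plays Swerve. In a completely mixed equilibrium, Bob must be indifferent between Swerve and Straight.
Bob's expected payoff from Swerve is 5(1−p); from Straight it is 2p − 4(1−p).
Setting these equal: −5p + 5 = 6p − 4, so p = 9/11.

9/11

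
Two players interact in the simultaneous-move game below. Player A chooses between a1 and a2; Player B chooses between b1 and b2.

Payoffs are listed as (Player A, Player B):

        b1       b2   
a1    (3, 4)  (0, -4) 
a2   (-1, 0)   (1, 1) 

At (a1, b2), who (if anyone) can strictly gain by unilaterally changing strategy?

Both

Player A at (a1, b2) earns 0; deviating to a2 yields 1 — a strict improvement.
Player B earns -4; deviating to b1 yields 4 — a strict improvement.
Both Player A and Player B have strictly profitable deviations.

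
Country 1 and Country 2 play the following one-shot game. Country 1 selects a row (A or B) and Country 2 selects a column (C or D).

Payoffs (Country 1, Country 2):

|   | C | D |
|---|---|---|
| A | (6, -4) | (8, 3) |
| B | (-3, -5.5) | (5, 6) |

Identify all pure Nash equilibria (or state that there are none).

(A, D)

(A, C): Country 2 prefers D (3 > -4) — not an equilibrium.
(A, D): Country 1 gets 8 ≥ 5 from B, and Country 2 gets 3 ≥ -4 from C — Nash equilibrium.
(B, C): Country 1 prefers A (6 > -3); Country 2 prefers D (6 > -5.5) — not an equilibrium.
(B, D): Country 1 prefers A (8 > 5) — not an equilibrium.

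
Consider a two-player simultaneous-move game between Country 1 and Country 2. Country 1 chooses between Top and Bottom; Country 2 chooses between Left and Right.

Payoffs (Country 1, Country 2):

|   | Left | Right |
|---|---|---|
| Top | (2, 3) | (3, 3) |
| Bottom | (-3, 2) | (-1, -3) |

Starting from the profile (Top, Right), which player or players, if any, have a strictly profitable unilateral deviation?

Neither

Country 1 at (Top, Right) earns 3; deviating to Bottom yields -1 — not better.
Country 2 earns 3; deviating to Left yields 3 — not better.
Neither player can strictly improve; the profile is a Nash equilibrium.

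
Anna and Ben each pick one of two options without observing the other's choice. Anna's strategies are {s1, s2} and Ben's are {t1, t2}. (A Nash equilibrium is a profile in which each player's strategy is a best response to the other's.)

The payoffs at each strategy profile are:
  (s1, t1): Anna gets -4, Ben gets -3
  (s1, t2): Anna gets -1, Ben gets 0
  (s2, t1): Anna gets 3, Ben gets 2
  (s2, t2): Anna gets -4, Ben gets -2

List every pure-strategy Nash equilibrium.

(s1, t1): Anna prefers s2 (3 > -4); Ben prefers t2 (0 > -3) — not an equilibrium.
(s1, t2): Anna gets -1 ≥ -4 from s2, and Ben gets 0 ≥ -3 from t1 — Nash equilibrium.
(s2, t1): Anna gets 3 ≥ -4 from s1, and Ben gets 2 ≥ -2 from t2 — Nash equilibrium.
(s2, t2): Anna prefers s1 (-1 > -4); Ben prefers t1 (2 > -2) — not an equilibrium.

(s1, t2) and (s2, t1)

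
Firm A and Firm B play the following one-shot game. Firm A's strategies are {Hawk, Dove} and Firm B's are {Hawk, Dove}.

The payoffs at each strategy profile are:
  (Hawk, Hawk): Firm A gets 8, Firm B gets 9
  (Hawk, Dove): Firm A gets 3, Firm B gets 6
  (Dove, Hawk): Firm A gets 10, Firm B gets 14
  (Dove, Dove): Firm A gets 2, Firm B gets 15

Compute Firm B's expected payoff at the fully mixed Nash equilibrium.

51/4

First find x, the probability Firm A plays Hawk, from Firm B's indifference between Hawk and Dove: 9x + 14(1−x) = 6x + 15(1−x), giving x = 1/4.
Since Firm B is indifferent in equilibrium, Firm B's expected payoff equals the payoff from either column against (1/4, 3/4). Using Hawk: 9(1/4) + 14(3/4) = 51/4.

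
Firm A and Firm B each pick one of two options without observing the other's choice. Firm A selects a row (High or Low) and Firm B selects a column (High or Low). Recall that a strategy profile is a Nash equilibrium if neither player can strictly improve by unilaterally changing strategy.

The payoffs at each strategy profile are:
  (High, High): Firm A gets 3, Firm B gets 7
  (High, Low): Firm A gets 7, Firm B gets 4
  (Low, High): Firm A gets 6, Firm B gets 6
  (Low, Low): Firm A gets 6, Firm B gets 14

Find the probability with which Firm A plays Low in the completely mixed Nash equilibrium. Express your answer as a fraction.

Let p be the probability that Firm A plays High. In a completely mixed equilibrium, Firm B must be indifferent between High and Low.
Firm B's expected payoff from High is 7p + 6(1−p); from Low it is 4p + 14(1−p).
Setting these equal: p + 6 = −10p + 14, so p = 8/11.
Therefore Firm A plays Low with probability 1 − 8/11 = 3/11.

3/11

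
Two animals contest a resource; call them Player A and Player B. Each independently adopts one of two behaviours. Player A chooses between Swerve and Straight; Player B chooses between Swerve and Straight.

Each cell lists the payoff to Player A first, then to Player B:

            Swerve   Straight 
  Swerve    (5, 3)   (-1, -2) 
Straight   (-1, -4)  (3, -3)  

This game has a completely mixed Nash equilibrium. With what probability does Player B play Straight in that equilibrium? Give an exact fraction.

3/5

Let c be the probability that Player B plays Swerve. In a completely mixed equilibrium, Player A must be indifferent between Swerve and Straight.
Player A's expected payoff from Swerve is 5c − (1−c); from Straight it is −c + 3(1−c).
Setting these equal: 6c − 1 = −4c + 3, so c = 2/5.
Therefore Player B plays Straight with probability 1 − 2/5 = 3/5.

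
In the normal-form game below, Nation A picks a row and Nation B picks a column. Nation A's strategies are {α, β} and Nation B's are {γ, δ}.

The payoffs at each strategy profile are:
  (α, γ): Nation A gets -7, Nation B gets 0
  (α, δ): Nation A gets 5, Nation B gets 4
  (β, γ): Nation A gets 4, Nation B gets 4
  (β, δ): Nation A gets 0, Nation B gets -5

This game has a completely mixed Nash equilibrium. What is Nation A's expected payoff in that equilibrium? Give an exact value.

5/4

First find q, the probability Nation B plays γ, from Nation A's indifference between α and β: −7q + 5(1−q) = 4q, giving q = 5/16.
Since Nation A is indifferent in equilibrium, Nation A's expected payoff equals the payoff from either row against (5/16, 11/16). Using α: −7(5/16) + 5(11/16) = 5/4.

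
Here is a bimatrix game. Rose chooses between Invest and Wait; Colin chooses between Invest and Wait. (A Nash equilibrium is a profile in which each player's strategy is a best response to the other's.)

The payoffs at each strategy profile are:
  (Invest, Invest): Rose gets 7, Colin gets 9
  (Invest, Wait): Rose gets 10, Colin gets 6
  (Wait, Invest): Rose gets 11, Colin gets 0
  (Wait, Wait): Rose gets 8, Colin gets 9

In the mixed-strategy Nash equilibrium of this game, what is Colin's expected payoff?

First find x, the probability Rose plays Invest, from Colin's indifference between Invest and Wait: 9x = 6x + 9(1−x), giving x = 3/4.
Since Colin is indifferent in equilibrium, Colin's expected payoff equals the payoff from either column against (3/4, 1/4). Using Invest: 9(3/4) = 27/4.

27/4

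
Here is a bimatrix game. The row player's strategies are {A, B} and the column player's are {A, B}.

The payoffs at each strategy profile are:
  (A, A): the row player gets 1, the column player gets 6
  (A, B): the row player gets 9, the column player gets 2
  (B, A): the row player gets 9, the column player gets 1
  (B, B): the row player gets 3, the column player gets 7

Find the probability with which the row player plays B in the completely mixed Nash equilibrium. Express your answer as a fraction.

2/5

Let x be the probability that the row player plays A. In a completely mixed equilibrium, the column player must be indifferent between A and B.
The column player's expected payoff from A is 6x + (1−x); from B it is 2x + 7(1−x).
Setting these equal: 5x + 1 = −5x + 7, so x = 3/5.
Therefore the row player plays B with probability 1 − 3/5 = 2/5.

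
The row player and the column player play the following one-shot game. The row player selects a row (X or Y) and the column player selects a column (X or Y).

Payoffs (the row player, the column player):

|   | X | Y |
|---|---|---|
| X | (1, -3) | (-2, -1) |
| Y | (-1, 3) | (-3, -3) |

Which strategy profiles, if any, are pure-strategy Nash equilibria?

(X, Y)

(X, X): the column player prefers Y (-1 > -3) — not an equilibrium.
(X, Y): the row player gets -2 ≥ -3 from Y, and the column player gets -1 ≥ -3 from X — Nash equilibrium.
(Y, X): the row player prefers X (1 > -1) — not an equilibrium.
(Y, Y): the row player prefers X (-2 > -3); the column player prefers X (3 > -3) — not an equilibrium.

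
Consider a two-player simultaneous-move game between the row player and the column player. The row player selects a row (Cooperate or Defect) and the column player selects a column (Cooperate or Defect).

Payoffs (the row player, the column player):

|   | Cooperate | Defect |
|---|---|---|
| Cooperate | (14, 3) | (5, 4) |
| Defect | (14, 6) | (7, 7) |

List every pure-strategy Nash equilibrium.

(Cooperate, Cooperate): the column player prefers Defect (4 > 3) — not an equilibrium.
(Cooperate, Defect): the row player prefers Defect (7 > 5) — not an equilibrium.
(Defect, Cooperate): the column player prefers Defect (7 > 6) — not an equilibrium.
(Defect, Defect): the row player gets 7 ≥ 5 from Cooperate, and the column player gets 7 ≥ 6 from Cooperate — Nash equilibrium.

(Defect, Defect)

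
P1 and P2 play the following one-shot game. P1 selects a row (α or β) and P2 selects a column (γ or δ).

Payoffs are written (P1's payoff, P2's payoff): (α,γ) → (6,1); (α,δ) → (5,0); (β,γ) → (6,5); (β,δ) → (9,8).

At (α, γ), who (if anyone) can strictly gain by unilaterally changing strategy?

Neither

P1 at (α, γ) earns 6; deviating to β yields 6 — not better.
P2 earns 1; deviating to δ yields 0 — not better.
Neither player can strictly improve; the profile is a Nash equilibrium.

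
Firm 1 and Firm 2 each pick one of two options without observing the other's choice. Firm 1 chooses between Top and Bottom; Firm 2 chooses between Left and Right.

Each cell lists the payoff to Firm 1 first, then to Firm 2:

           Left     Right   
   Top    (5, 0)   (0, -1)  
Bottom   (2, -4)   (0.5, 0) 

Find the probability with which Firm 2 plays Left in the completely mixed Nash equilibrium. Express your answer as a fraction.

1/7

Let c be the probability that Firm 2 plays Left. In a completely mixed equilibrium, Firm 1 must be indifferent between Top and Bottom.
Firm 1's expected payoff from Top is 5c; from Bottom it is 2c + 0.5(1−c).
Setting these equal: 5c = 1.5c + 0.5, so c = 1/7.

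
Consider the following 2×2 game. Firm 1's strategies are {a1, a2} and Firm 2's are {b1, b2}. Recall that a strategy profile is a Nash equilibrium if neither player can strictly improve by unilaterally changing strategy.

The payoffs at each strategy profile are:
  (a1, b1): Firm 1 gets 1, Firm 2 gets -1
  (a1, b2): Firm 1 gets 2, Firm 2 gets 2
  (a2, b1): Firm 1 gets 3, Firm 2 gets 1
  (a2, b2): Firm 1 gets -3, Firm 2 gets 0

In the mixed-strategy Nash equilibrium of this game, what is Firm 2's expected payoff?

1/2

First find x, the probability Firm 1 plays a1, from Firm 2's indifference between b1 and b2: −x + (1−x) = 2x, giving x = 1/4.
Since Firm 2 is indifferent in equilibrium, Firm 2's expected payoff equals the payoff from either column against (1/4, 3/4). Using b1: −(1/4) + (3/4) = 1/2.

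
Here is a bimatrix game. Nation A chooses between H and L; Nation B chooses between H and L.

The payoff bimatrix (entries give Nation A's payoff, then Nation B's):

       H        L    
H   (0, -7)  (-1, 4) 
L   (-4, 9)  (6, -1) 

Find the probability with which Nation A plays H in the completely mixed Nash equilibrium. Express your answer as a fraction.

Let r be the probability that Nation A plays H. In a completely mixed equilibrium, Nation B must be indifferent between H and L.
Nation B's expected payoff from H is −7r + 9(1−r); from L it is 4r − (1−r).
Setting these equal: −16r + 9 = 5r − 1, so r = 10/21.

10/21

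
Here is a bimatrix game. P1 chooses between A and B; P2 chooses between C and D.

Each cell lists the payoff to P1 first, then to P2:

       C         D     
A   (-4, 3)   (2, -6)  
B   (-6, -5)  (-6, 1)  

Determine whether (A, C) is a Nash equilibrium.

At (A, C), P1 earns -4; switching to B would give -6, so P1 has no profitable deviation.
P2 earns 3; switching to D would give -6, so P2 has no profitable deviation.
Neither player can gain by a unilateral deviation, so this profile is a Nash equilibrium.

Yes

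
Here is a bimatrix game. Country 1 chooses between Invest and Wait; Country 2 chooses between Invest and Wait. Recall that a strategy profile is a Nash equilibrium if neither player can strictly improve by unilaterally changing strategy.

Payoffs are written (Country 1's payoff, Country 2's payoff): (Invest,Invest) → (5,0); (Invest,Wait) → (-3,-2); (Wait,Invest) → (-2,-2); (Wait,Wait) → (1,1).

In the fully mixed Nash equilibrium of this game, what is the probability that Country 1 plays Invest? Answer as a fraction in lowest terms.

Let x be the probability that Country 1 plays Invest. In a completely mixed equilibrium, Country 2 must be indifferent between Invest and Wait.
Country 2's expected payoff from Invest is −2(1−x); from Wait it is −2x + (1−x).
Setting these equal: 2x − 2 = −3x + 1, so x = 3/5.

3/5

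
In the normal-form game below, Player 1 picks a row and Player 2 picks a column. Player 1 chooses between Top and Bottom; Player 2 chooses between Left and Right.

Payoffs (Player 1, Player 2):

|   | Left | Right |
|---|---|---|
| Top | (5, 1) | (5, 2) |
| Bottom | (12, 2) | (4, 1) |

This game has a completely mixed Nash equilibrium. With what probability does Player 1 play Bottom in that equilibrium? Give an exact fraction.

Let r be the probability that Player 1 plays Top. In a completely mixed equilibrium, Player 2 must be indifferent between Left and Right.
Player 2's expected payoff from Left is r + 2(1−r); from Right it is 2r + (1−r).
Setting these equal: −r + 2 = r + 1, so r = 1/2.
Therefore Player 1 plays Bottom with probability 1 − 1/2 = 1/2.

1/2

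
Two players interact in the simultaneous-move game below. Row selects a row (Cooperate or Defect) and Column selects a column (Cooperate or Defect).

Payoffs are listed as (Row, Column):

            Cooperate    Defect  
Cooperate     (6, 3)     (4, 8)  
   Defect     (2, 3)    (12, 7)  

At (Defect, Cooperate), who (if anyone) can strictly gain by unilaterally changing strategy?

Both

Row at (Defect, Cooperate) earns 2; deviating to Cooperate yields 6 — a strict improvement.
Column earns 3; deviating to Defect yields 7 — a strict improvement.
Both Row and Column have strictly profitable deviations.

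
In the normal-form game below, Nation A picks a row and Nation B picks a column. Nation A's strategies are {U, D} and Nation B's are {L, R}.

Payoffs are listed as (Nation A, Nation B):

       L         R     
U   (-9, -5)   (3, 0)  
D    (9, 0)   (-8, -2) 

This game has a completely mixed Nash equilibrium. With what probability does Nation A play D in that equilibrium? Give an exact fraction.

5/7

Let p be the probability that Nation A plays U. In a completely mixed equilibrium, Nation B must be indifferent between L and R.
Nation B's expected payoff from L is −5p; from R it is −2(1−p).
Setting these equal: −5p = 2p − 2, so p = 2/7.
Therefore Nation A plays D with probability 1 − 2/7 = 5/7.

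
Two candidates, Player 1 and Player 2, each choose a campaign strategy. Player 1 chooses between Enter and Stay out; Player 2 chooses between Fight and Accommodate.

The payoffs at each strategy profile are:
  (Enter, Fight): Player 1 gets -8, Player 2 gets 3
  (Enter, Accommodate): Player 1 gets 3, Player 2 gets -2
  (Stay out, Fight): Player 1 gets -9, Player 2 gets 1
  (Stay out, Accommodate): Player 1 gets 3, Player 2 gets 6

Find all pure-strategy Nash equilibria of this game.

(Enter, Fight) and (Stay out, Accommodate)

(Enter, Fight): Player 1 gets -8 ≥ -9 from Stay out, and Player 2 gets 3 ≥ -2 from Accommodate — Nash equilibrium.
(Enter, Accommodate): Player 2 prefers Fight (3 > -2) — not an equilibrium.
(Stay out, Fight): Player 1 prefers Enter (-8 > -9); Player 2 prefers Accommodate (6 > 1) — not an equilibrium.
(Stay out, Accommodate): Player 1 gets 3 ≥ 3 from Enter, and Player 2 gets 6 ≥ 1 from Fight — Nash equilibrium.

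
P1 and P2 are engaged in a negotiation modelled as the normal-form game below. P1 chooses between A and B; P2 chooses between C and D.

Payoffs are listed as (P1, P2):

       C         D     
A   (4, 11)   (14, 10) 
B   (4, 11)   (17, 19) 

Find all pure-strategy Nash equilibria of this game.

(A, C) and (B, D)

(A, C): P1 gets 4 ≥ 4 from B, and P2 gets 11 ≥ 10 from D — Nash equilibrium.
(A, D): P1 prefers B (17 > 14); P2 prefers C (11 > 10) — not an equilibrium.
(B, C): P2 prefers D (19 > 11) — not an equilibrium.
(B, D): P1 gets 17 ≥ 14 from A, and P2 gets 19 ≥ 11 from C — Nash equilibrium.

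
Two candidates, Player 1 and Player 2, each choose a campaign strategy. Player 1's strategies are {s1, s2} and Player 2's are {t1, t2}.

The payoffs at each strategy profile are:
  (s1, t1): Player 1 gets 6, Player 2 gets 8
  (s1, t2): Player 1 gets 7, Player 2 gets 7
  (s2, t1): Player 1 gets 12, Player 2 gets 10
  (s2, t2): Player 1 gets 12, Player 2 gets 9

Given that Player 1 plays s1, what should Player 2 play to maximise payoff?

Against s1, Player 2 earns 8 from t1 and 7 from t2.
So t1 is the best response.

t1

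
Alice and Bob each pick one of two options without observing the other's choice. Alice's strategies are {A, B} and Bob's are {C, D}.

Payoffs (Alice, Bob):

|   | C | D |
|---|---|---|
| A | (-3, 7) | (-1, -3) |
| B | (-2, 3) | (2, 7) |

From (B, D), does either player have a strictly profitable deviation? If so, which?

Neither

Alice at (B, D) earns 2; deviating to A yields -1 — not better.
Bob earns 7; deviating to C yields 3 — not better.
Neither player can strictly improve; the profile is a Nash equilibrium.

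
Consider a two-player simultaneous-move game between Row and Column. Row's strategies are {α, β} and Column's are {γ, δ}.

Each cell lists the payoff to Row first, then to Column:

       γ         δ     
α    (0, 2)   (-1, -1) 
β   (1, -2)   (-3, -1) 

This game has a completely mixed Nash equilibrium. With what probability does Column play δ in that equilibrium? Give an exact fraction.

1/3

Let y be the probability that Column plays γ. In a completely mixed equilibrium, Row must be indifferent between α and β.
Row's expected payoff from α is −(1−y); from β it is y − 3(1−y).
Setting these equal: y − 1 = 4y − 3, so y = 2/3.
Therefore Column plays δ with probability 1 − 2/3 = 1/3.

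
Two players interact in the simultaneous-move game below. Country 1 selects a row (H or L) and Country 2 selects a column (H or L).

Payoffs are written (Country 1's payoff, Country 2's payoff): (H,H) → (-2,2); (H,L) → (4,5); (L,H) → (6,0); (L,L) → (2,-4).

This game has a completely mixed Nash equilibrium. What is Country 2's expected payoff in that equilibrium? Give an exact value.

First find p, the probability Country 1 plays H, from Country 2's indifference between H and L: 2p = 5p − 4(1−p), giving p = 4/7.
Since Country 2 is indifferent in equilibrium, Country 2's expected payoff equals the payoff from either column against (4/7, 3/7). Using H: 2(4/7) = 8/7.

8/7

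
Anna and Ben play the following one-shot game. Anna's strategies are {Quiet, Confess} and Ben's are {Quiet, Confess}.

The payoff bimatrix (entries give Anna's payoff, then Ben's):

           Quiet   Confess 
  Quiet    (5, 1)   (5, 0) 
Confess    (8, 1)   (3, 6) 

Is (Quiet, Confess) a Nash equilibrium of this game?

No

At (Quiet, Confess), Anna earns 5; switching to Confess would give 3, so Anna has no profitable deviation.
Ben earns 0; switching to Quiet would give 1, so Ben would deviate.
Since at least one player can profitably deviate, this is not a Nash equilibrium.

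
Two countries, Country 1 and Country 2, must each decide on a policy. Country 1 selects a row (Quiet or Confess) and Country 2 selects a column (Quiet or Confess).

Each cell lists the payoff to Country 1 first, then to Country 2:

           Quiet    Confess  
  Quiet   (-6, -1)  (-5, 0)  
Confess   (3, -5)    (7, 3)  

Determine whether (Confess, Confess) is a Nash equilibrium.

At (Confess, Confess), Country 1 earns 7; switching to Quiet would give -5, so Country 1 has no profitable deviation.
Country 2 earns 3; switching to Quiet would give -5, so Country 2 has no profitable deviation.
Neither player can gain by a unilateral deviation, so this profile is a Nash equilibrium.

Yes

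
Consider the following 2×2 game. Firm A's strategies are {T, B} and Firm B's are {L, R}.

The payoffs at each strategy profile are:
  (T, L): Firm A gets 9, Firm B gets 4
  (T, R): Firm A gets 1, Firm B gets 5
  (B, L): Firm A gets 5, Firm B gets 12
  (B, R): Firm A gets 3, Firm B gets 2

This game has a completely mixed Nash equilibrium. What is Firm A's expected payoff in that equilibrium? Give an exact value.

11/3

First find q, the probability Firm B plays L, from Firm A's indifference between T and B: 9q + (1−q) = 5q + 3(1−q), giving q = 1/3.
Since Firm A is indifferent in equilibrium, Firm A's expected payoff equals the payoff from either row against (1/3, 2/3). Using T: 9(1/3) + (2/3) = 11/3.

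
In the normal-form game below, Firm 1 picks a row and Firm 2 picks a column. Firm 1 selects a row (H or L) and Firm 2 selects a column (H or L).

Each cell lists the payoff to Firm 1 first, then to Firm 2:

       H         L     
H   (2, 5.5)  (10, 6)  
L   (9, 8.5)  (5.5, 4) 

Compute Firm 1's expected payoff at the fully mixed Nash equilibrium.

158/23

First find q, the probability Firm 2 plays H, from Firm 1's indifference between H and L: 2q + 10(1−q) = 9q + 5.5(1−q), giving q = 9/23.
Since Firm 1 is indifferent in equilibrium, Firm 1's expected payoff equals the payoff from either row against (9/23, 14/23). Using H: 2(9/23) + 10(14/23) = 158/23.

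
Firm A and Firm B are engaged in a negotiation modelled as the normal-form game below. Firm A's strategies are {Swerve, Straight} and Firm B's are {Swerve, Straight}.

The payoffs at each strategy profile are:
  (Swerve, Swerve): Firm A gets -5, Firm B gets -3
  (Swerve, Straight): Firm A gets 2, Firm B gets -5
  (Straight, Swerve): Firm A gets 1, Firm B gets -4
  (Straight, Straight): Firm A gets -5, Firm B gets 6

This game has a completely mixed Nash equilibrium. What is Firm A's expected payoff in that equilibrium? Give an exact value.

-23/13

First find q, the probability Firm B plays Swerve, from Firm A's indifference between Swerve and Straight: −5q + 2(1−q) = q − 5(1−q), giving q = 7/13.
Since Firm A is indifferent in equilibrium, Firm A's expected payoff equals the payoff from either row against (7/13, 6/13). Using Swerve: −5(7/13) + 2(6/13) = -23/13.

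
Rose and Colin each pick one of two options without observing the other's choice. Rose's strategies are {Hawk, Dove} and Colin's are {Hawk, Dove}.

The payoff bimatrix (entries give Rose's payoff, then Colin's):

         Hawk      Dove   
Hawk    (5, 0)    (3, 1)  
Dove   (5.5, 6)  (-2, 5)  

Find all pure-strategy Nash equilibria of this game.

(Hawk, Hawk): Rose prefers Dove (5.5 > 5); Colin prefers Dove (1 > 0) — not an equilibrium.
(Hawk, Dove): Rose gets 3 ≥ -2 from Dove, and Colin gets 1 ≥ 0 from Hawk — Nash equilibrium.
(Dove, Hawk): Rose gets 5.5 ≥ 5 from Hawk, and Colin gets 6 ≥ 5 from Dove — Nash equilibrium.
(Dove, Dove): Rose prefers Hawk (3 > -2); Colin prefers Hawk (6 > 5) — not an equilibrium.

(Hawk, Dove) and (Dove, Hawk)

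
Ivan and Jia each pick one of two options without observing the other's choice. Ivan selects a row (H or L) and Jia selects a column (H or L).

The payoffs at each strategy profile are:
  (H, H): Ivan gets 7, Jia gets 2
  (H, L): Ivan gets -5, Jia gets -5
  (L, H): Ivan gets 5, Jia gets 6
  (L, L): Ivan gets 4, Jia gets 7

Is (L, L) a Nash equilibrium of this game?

At (L, L), Ivan earns 4; switching to H would give -5, so Ivan has no profitable deviation.
Jia earns 7; switching to H would give 6, so Jia has no profitable deviation.
Neither player can gain by a unilateral deviation, so this profile is a Nash equilibrium.

Yes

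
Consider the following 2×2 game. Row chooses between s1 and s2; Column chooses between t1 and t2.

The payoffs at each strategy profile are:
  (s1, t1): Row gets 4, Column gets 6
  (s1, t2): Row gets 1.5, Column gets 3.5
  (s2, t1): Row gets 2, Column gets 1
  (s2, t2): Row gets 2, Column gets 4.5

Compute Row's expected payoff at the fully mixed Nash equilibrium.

2

First find q, the probability Column plays t1, from Row's indifference between s1 and s2: 4q + 1.5(1−q) = 2q + 2(1−q), giving q = 1/5.
Since Row is indifferent in equilibrium, Row's expected payoff equals the payoff from either row against (1/5, 4/5). Using s1: 4(1/5) + 1.5(4/5) = 2.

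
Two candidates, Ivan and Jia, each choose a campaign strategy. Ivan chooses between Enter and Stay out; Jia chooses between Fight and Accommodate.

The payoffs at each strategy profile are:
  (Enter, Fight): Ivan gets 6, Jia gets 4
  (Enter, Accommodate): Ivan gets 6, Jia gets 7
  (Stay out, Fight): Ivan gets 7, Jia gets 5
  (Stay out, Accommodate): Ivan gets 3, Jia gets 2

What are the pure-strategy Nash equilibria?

(Enter, Accommodate) and (Stay out, Fight)

(Enter, Fight): Ivan prefers Stay out (7 > 6); Jia prefers Accommodate (7 > 4) — not an equilibrium.
(Enter, Accommodate): Ivan gets 6 ≥ 3 from Stay out, and Jia gets 7 ≥ 4 from Fight — Nash equilibrium.
(Stay out, Fight): Ivan gets 7 ≥ 6 from Enter, and Jia gets 5 ≥ 2 from Accommodate — Nash equilibrium.
(Stay out, Accommodate): Ivan prefers Enter (6 > 3); Jia prefers Fight (5 > 2) — not an equilibrium.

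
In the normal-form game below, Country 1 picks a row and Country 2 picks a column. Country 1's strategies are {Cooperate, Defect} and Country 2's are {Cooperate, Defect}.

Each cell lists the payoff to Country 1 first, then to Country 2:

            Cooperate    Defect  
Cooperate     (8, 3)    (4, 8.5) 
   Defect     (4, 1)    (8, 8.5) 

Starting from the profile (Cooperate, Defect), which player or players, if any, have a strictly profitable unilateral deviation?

Country 1 at (Cooperate, Defect) earns 4; deviating to Defect yields 8 — a strict improvement.
Country 2 earns 8.5; deviating to Cooperate yields 3 — not better.
Only Country 1 has a strictly profitable deviation.

Country 1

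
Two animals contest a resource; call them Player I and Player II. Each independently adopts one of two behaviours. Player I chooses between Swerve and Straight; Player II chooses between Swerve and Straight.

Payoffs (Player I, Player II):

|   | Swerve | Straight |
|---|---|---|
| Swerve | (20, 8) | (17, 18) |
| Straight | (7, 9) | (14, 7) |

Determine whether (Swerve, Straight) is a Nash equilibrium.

At (Swerve, Straight), Player I earns 17; switching to Straight would give 14, so Player I has no profitable deviation.
Player II earns 18; switching to Swerve would give 8, so Player II has no profitable deviation.
Neither player can gain by a unilateral deviation, so this profile is a Nash equilibrium.

Yes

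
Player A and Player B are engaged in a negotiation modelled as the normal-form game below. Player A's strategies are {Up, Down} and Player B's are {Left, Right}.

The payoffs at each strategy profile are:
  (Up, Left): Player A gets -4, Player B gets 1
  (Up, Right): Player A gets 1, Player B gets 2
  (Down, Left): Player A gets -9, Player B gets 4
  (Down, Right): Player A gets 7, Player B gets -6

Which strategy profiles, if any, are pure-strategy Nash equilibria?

(Up, Left): Player B prefers Right (2 > 1) — not an equilibrium.
(Up, Right): Player A prefers Down (7 > 1) — not an equilibrium.
(Down, Left): Player A prefers Up (-4 > -9) — not an equilibrium.
(Down, Right): Player B prefers Left (4 > -6) — not an equilibrium.

none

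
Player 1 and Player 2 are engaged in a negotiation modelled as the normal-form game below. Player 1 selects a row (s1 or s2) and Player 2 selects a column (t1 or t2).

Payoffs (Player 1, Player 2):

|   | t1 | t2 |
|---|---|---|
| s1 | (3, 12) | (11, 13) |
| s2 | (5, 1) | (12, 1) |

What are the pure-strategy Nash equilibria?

(s2, t1) and (s2, t2)

(s1, t1): Player 1 prefers s2 (5 > 3); Player 2 prefers t2 (13 > 12) — not an equilibrium.
(s1, t2): Player 1 prefers s2 (12 > 11) — not an equilibrium.
(s2, t1): Player 1 gets 5 ≥ 3 from s1, and Player 2 gets 1 ≥ 1 from t2 — Nash equilibrium.
(s2, t2): Player 1 gets 12 ≥ 11 from s1, and Player 2 gets 1 ≥ 1 from t1 — Nash equilibrium.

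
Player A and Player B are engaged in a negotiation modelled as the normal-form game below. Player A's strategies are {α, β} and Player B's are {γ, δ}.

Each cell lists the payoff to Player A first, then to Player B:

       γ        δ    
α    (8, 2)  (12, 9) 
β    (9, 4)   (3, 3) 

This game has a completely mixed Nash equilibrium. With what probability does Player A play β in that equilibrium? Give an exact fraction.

Let x be the probability that Player A plays α. In a completely mixed equilibrium, Player B must be indifferent between γ and δ.
Player B's expected payoff from γ is 2x + 4(1−x); from δ it is 9x + 3(1−x).
Setting these equal: −2x + 4 = 6x + 3, so x = 1/8.
Therefore Player A plays β with probability 1 − 1/8 = 7/8.

7/8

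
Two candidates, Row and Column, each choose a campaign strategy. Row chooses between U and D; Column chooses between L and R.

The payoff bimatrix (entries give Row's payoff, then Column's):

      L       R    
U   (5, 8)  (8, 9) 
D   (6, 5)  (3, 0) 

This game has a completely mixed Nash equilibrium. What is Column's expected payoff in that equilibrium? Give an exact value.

15/2

First find x, the probability Row plays U, from Column's indifference between L and R: 8x + 5(1−x) = 9x, giving x = 5/6.
Since Column is indifferent in equilibrium, Column's expected payoff equals the payoff from either column against (5/6, 1/6). Using L: 8(5/6) + 5(1/6) = 15/2.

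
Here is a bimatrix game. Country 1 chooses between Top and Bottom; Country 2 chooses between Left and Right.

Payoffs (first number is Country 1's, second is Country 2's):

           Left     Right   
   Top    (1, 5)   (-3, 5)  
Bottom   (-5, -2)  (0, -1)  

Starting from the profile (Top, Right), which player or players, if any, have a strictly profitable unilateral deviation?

Country 1

Country 1 at (Top, Right) earns -3; deviating to Bottom yields 0 — a strict improvement.
Country 2 earns 5; deviating to Left yields 5 — not better.
Only Country 1 has a strictly profitable deviation.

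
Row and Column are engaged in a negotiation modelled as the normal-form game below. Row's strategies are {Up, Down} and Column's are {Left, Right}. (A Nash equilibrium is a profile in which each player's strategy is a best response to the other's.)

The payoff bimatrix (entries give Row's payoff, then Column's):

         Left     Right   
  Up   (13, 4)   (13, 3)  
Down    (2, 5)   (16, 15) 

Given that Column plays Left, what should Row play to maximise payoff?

Against Left, Row earns 13 from Up and 2 from Down.
So Up is the best response.

Up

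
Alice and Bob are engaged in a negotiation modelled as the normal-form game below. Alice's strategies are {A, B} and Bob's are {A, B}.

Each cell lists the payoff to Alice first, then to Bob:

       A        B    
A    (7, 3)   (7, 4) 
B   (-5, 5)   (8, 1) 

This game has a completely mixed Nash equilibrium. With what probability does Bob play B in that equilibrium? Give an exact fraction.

Let y be the probability that Bob plays A. In a completely mixed equilibrium, Alice must be indifferent between A and B.
Alice's expected payoff from A is 7y + 7(1−y); from B it is −5y + 8(1−y).
Setting these equal: 7 = −13y + 8, so y = 1/13.
Therefore Bob plays B with probability 1 − 1/13 = 12/13.

12/13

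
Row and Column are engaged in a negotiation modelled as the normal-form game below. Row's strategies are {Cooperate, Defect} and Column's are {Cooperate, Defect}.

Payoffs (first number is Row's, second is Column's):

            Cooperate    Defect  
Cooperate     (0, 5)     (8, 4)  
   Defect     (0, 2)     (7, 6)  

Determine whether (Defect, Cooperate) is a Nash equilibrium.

At (Defect, Cooperate), Row earns 0; switching to Cooperate would give 0, so Row has no profitable deviation.
Column earns 2; switching to Defect would give 6, so Column would deviate.
Since at least one player can profitably deviate, this is not a Nash equilibrium.

No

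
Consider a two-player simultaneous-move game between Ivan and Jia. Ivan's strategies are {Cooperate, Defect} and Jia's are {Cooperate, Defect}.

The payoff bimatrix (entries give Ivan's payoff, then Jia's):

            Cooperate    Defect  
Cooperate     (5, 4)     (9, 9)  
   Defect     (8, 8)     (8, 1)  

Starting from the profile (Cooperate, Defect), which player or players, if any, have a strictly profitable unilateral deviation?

Ivan at (Cooperate, Defect) earns 9; deviating to Defect yields 8 — not better.
Jia earns 9; deviating to Cooperate yields 4 — not better.
Neither player can strictly improve; the profile is a Nash equilibrium.

Neither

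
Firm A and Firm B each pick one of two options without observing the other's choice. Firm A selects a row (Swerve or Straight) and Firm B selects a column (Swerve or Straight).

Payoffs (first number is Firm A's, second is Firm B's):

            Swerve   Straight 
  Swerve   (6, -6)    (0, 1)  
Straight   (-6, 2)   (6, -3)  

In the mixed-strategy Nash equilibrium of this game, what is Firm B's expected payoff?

First find x, the probability Firm A plays Swerve, from Firm B's indifference between Swerve and Straight: −6x + 2(1−x) = x − 3(1−x), giving x = 5/12.
Since Firm B is indifferent in equilibrium, Firm B's expected payoff equals the payoff from either column against (5/12, 7/12). Using Swerve: −6(5/12) + 2(7/12) = -4/3.

-4/3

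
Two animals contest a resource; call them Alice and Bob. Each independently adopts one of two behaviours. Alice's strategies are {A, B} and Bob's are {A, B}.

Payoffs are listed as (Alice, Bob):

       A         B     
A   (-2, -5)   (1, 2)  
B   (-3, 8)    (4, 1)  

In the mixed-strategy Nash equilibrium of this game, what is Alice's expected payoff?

-5/4

First find q, the probability Bob plays A, from Alice's indifference between A and B: −2q + (1−q) = −3q + 4(1−q), giving q = 3/4.
Since Alice is indifferent in equilibrium, Alice's expected payoff equals the payoff from either row against (3/4, 1/4). Using A: −2(3/4) + (1/4) = -5/4.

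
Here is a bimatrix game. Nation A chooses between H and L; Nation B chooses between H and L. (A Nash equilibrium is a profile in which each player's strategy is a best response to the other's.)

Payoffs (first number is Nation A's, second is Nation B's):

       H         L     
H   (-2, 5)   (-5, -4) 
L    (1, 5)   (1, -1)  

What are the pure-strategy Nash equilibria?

(L, H)

(H, H): Nation A prefers L (1 > -2) — not an equilibrium.
(H, L): Nation A prefers L (1 > -5); Nation B prefers H (5 > -4) — not an equilibrium.
(L, H): Nation A gets 1 ≥ -2 from H, and Nation B gets 5 ≥ -1 from L — Nash equilibrium.
(L, L): Nation B prefers H (5 > -1) — not an equilibrium.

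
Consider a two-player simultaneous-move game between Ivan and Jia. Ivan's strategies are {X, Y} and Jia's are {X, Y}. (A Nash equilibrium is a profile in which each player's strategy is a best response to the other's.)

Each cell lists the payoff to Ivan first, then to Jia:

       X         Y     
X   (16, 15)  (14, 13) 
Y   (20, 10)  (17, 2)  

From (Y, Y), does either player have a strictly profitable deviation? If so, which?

Ivan at (Y, Y) earns 17; deviating to X yields 14 — not better.
Jia earns 2; deviating to X yields 10 — a strict improvement.
Only Jia has a strictly profitable deviation.

Jia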